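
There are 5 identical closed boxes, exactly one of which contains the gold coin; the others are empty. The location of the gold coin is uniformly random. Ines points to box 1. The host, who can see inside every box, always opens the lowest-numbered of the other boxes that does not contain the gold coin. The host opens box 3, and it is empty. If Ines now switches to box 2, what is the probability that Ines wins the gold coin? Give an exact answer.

1

Apply Bayes' rule, conditioning on where the gold coin actually is.
If it is in any of boxes 1, 4, and 5 (prior 1/5 each): the host would have opened box 2 instead, probability 0; weight (1/5)·0 = 0 each.
If it is in box 2 (prior 1/5): box 3 is the lowest-numbered option available, probability 1; weight (1/5)·1 = 1/5.
If it is in box 3 (prior 1/5): the host opened box 3, so this case is ruled out; weight (1/5)·0 = 0.
The weights sum to 1/5.
So P(the gold coin in box 2 | the host opened box 3) = (1/5) / (1/5) = 1.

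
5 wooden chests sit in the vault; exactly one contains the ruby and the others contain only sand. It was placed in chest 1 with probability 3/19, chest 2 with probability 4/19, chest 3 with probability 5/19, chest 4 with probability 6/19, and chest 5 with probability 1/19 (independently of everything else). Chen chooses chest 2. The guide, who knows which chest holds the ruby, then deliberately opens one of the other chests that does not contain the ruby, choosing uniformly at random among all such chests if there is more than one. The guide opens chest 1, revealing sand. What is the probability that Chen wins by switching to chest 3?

Consider each possible location of the ruby in turn.
If it is in chest 1 (prior 3/19): the guide opened chest 1, so this case is ruled out; weight (3/19)·0 = 0.
If it is in chest 2 (prior 4/19): the guide has 4 equally likely choices, so probability 1/4; weight (4/19)·(1/4) = 1/19.
If it is in chest 3 (prior 5/19): the guide has 3 equally likely choices, so probability 1/3; weight (5/19)·(1/3) = 5/57.
If it is in chest 4 (prior 6/19): the guide has 3 equally likely choices, so probability 1/3; weight (6/19)·(1/3) = 2/19.
If it is in chest 5 (prior 1/19): the guide has 3 equally likely choices, so probability 1/3; weight (1/19)·(1/3) = 1/57.
The weights sum to 5/19.
So P(the ruby in chest 3 | the guide opened chest 1) = (5/57) / (5/19) = 1/3.

1/3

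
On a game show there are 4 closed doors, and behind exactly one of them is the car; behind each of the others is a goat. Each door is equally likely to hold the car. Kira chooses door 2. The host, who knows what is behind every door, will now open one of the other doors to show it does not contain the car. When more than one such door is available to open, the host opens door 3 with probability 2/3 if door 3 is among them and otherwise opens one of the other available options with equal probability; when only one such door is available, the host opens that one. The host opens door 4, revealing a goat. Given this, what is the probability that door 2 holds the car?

Apply Bayes' rule, conditioning on where the car actually is.
If it is behind door 1 (prior 1/4): door 3 is available but not opened, probability 1/3; weight (1/4)·(1/3) = 1/12.
If it is behind door 2 (prior 1/4): door 3 is available but not opened; door 4 gets probability (1 − 2/3)/2 = 1/6; weight (1/4)·(1/6) = 1/24.
If it is behind door 3 (prior 1/4): door 3 holds the prize so is unavailable; the host chooses uniformly among the 2 others, probability 1/2; weight (1/4)·(1/2) = 1/8.
If it is behind door 4 (prior 1/4): the host opened door 4, so this case is ruled out; weight (1/4)·0 = 0.
The weights sum to 1/4.
So P(the car behind door 2 | the host opened door 4) = (1/24) / (1/4) = 1/6.

1/6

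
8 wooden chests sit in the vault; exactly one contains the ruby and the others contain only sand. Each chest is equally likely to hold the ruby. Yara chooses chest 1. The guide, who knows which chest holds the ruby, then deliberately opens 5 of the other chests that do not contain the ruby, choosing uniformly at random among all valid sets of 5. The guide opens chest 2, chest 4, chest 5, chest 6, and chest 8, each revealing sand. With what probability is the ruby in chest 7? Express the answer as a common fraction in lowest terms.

Condition on the true location of the ruby.
If it is in chest 1 (prior 1/8): the guide has 21 equally likely choices, so probability 1/21; weight (1/8)·(1/21) = 1/168.
If it is in any of chests 2, 4, 5, 6, and 8 (prior 1/8 each): that chest was opened and seen not to hold the prize — ruled out; weight (1/8)·0 = 0 each.
If it is in either of chests 3 and 7 (prior 1/8 each): the guide has 6 equally likely choices, so probability 1/6; weight (1/8)·(1/6) = 1/48 each.
The weights sum to 1/21.
So P(the ruby in chest 7 | the guide opened chest 2, chest 4, chest 5, chest 6, and chest 8) = (1/48) / (1/21) = 7/16.

7/16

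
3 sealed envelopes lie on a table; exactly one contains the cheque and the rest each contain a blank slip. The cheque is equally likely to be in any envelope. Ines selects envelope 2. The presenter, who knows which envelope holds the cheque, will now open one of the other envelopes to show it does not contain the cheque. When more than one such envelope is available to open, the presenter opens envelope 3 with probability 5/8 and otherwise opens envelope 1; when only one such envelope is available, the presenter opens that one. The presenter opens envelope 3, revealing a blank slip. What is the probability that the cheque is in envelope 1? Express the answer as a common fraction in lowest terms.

Condition on the true location of the cheque.
If it is in envelope 1 (prior 1/3): only envelope 3 is available, probability 1; weight (1/3)·1 = 1/3.
If it is in envelope 2 (prior 1/3): envelope 3 is available, opened with probability 5/8; weight (1/3)·(5/8) = 5/24.
If it is in envelope 3 (prior 1/3): the presenter opened envelope 3, so this case is ruled out; weight (1/3)·0 = 0.
The weights sum to 13/24.
So P(the cheque in envelope 1 | the presenter opened envelope 3) = (1/3) / (13/24) = 8/13.

8/13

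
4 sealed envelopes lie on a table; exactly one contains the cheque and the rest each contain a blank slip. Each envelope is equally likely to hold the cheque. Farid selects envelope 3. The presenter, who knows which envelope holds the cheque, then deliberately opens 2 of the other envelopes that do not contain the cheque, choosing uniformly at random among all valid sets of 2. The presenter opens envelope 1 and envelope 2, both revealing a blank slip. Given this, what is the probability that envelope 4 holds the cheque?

Consider each possible location of the cheque in turn.
If it is in either of envelopes 1 and 2 (prior 1/4 each): that envelope was opened and seen not to hold the prize — ruled out; weight (1/4)·0 = 0 each.
If it is in envelope 3 (prior 1/4): the presenter has 3 equally likely choices, so probability 1/3; weight (1/4)·(1/3) = 1/12.
If it is in envelope 4 (prior 1/4): the presenter has no choice, probability 1; weight (1/4)·1 = 1/4.
The weights sum to 1/3.
So P(the cheque in envelope 4 | the presenter opened envelope 1 and envelope 2) = (1/4) / (1/3) = 3/4.

3/4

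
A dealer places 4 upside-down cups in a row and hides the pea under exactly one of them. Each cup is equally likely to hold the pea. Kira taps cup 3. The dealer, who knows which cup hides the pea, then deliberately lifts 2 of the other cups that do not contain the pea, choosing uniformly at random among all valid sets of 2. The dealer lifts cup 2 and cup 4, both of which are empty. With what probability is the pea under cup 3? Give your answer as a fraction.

Consider each possible location of the pea in turn.
If it is under cup 1 (prior 1/4): the dealer has no choice, probability 1; weight (1/4)·1 = 1/4.
If it is under either of cups 2 and 4 (prior 1/4 each): that cup was opened and seen not to hold the prize — ruled out; weight (1/4)·0 = 0 each.
If it is under cup 3 (prior 1/4): the dealer has 3 equally likely choices, so probability 1/3; weight (1/4)·(1/3) = 1/12.
The weights sum to 1/3.
So P(the pea under cup 3 | the dealer opened cup 2 and cup 4) = (1/12) / (1/3) = 1/4.

1/4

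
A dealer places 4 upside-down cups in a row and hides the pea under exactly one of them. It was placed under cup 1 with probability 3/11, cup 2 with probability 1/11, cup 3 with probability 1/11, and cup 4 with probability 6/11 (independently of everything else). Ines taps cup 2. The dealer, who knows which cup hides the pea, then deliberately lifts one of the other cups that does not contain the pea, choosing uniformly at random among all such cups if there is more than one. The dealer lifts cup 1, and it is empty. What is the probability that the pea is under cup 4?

18/23

Consider each possible location of the pea in turn.
If it is under cup 1 (prior 3/11): the dealer opened cup 1, so this case is ruled out; weight (3/11)·0 = 0.
If it is under cup 2 (prior 1/11): the dealer has 3 equally likely choices, so probability 1/3; weight (1/11)·(1/3) = 1/33.
If it is under cup 3 (prior 1/11): the dealer has 2 equally likely choices, so probability 1/2; weight (1/11)·(1/2) = 1/22.
If it is under cup 4 (prior 6/11): the dealer has 2 equally likely choices, so probability 1/2; weight (6/11)·(1/2) = 3/11.
The weights sum to 23/66.
So P(the pea under cup 4 | the dealer opened cup 1) = (3/11) / (23/66) = 18/23.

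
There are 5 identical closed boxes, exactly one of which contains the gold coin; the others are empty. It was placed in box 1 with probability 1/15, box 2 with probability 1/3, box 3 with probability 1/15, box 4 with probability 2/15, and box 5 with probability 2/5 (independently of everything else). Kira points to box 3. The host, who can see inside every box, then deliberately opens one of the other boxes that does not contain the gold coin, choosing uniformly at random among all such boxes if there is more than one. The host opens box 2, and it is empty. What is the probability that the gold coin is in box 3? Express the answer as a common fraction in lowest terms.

1/13

Consider each possible location of the gold coin in turn.
If it is in box 1 (prior 1/15): the host has 3 equally likely choices, so probability 1/3; weight (1/15)·(1/3) = 1/45.
If it is in box 2 (prior 1/3): the host opened box 2, so this case is ruled out; weight (1/3)·0 = 0.
If it is in box 3 (prior 1/15): the host has 4 equally likely choices, so probability 1/4; weight (1/15)·(1/4) = 1/60.
If it is in box 4 (prior 2/15): the host has 3 equally likely choices, so probability 1/3; weight (2/15)·(1/3) = 2/45.
If it is in box 5 (prior 2/5): the host has 3 equally likely choices, so probability 1/3; weight (2/5)·(1/3) = 2/15.
The weights sum to 13/60.
So P(the gold coin in box 3 | the host opened box 2) = (1/60) / (13/60) = 1/13.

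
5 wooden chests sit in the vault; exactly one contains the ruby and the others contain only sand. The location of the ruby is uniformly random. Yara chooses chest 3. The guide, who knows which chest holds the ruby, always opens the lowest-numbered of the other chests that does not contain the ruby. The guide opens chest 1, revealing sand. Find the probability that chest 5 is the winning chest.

Condition on the true location of the ruby.
If it is in chest 1 (prior 1/5): the guide opened chest 1, so this case is ruled out; weight (1/5)·0 = 0.
If it is in any of chests 2, 3, 4, and 5 (prior 1/5 each): chest 1 is the lowest-numbered option available, probability 1; weight (1/5)·1 = 1/5 each.
The weights sum to 4/5.
So P(the ruby in chest 5 | the guide opened chest 1) = (1/5) / (4/5) = 1/4.

1/4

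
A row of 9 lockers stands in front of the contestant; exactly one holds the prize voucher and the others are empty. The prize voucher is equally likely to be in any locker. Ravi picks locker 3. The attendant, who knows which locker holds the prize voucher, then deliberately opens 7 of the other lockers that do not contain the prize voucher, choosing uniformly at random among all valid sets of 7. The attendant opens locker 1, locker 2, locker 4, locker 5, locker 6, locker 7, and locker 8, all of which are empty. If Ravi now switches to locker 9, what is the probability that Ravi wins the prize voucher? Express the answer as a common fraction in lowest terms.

Apply Bayes' rule, conditioning on where the prize voucher actually is.
If it is in any of lockers 1, 2, 4, 5, 6, 7, and 8 (prior 1/9 each): that locker was opened and seen not to hold the prize — ruled out; weight (1/9)·0 = 0 each.
If it is in locker 3 (prior 1/9): the attendant has 8 equally likely choices, so probability 1/8; weight (1/9)·(1/8) = 1/72.
If it is in locker 9 (prior 1/9): the attendant has no choice, probability 1; weight (1/9)·1 = 1/9.
The weights sum to 1/8.
So P(the prize voucher in locker 9 | the attendant opened locker 1, locker 2, locker 4, locker 5, locker 6, locker 7, and locker 8) = (1/9) / (1/8) = 8/9.

8/9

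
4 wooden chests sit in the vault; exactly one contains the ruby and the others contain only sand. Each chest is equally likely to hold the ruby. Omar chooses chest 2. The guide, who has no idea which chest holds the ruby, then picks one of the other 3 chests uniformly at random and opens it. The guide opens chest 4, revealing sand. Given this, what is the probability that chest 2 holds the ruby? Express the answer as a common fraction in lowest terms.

Consider each possible location of the ruby in turn.
If it is in any of chests 1, 2, and 3 (prior 1/4 each): the guide picks chest 4 with probability 1/3 regardless, and it is not the prize; weight (1/4)·(1/3) = 1/12 each.
If it is in chest 4 (prior 1/4): the guide opened chest 4, so this case is ruled out; weight (1/4)·0 = 0.
The weights sum to 1/4.
So P(the ruby in chest 2 | the guide opened chest 4) = (1/12) / (1/4) = 1/3.

1/3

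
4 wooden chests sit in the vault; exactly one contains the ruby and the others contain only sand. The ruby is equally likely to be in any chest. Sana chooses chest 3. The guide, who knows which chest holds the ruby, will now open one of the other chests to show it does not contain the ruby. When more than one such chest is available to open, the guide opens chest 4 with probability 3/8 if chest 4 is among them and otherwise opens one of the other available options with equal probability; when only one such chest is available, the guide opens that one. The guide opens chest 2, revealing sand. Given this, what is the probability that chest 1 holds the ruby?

Apply Bayes' rule, conditioning on where the ruby actually is.
If it is in chest 1 (prior 1/4): chest 4 is available but not opened, probability 5/8; weight (1/4)·(5/8) = 5/32.
If it is in chest 2 (prior 1/4): the guide opened chest 2, so this case is ruled out; weight (1/4)·0 = 0.
If it is in chest 3 (prior 1/4): chest 4 is available but not opened; chest 2 gets probability (1 − 3/8)/2 = 5/16; weight (1/4)·(5/16) = 5/64.
If it is in chest 4 (prior 1/4): chest 4 holds the prize so is unavailable; the guide chooses uniformly among the 2 others, probability 1/2; weight (1/4)·(1/2) = 1/8.
The weights sum to 23/64.
So P(the ruby in chest 1 | the guide opened chest 2) = (5/32) / (23/64) = 10/23.

10/23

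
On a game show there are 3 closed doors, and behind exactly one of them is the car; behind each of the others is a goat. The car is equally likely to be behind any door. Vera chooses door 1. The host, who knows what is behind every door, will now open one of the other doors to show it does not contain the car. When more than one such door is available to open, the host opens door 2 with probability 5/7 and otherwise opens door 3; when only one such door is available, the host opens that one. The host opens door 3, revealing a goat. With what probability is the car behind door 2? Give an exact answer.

7/9

Condition on the true location of the car.
If it is behind door 1 (prior 1/3): door 2 is available but not opened, probability 2/7; weight (1/3)·(2/7) = 2/21.
If it is behind door 2 (prior 1/3): only door 3 is available, probability 1; weight (1/3)·1 = 1/3.
If it is behind door 3 (prior 1/3): the host opened door 3, so this case is ruled out; weight (1/3)·0 = 0.
The weights sum to 3/7.
So P(the car behind door 2 | the host opened door 3) = (1/3) / (3/7) = 7/9.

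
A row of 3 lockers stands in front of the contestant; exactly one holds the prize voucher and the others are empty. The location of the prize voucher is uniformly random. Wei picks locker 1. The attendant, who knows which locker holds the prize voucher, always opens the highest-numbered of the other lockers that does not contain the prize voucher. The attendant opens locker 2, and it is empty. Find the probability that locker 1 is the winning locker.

Consider each possible location of the prize voucher in turn.
If it is in locker 1 (prior 1/3): the attendant would have opened locker 3 instead, probability 0; weight (1/3)·0 = 0.
If it is in locker 2 (prior 1/3): the attendant opened locker 2, so this case is ruled out; weight (1/3)·0 = 0.
If it is in locker 3 (prior 1/3): locker 2 is the highest-numbered option available, probability 1; weight (1/3)·1 = 1/3.
The weights sum to 1/3.
So P(the prize voucher in locker 1 | the attendant opened locker 2) = 0 / (1/3) = 0.

0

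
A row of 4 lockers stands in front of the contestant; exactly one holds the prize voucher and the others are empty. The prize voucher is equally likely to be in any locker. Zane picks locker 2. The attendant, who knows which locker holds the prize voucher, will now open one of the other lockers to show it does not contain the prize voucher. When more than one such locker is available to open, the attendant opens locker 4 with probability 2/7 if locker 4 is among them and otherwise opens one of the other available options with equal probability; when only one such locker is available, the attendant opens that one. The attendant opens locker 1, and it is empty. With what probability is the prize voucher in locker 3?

Apply Bayes' rule, conditioning on where the prize voucher actually is.
If it is in locker 1 (prior 1/4): the attendant opened locker 1, so this case is ruled out; weight (1/4)·0 = 0.
If it is in locker 2 (prior 1/4): locker 4 is available but not opened; locker 1 gets probability (1 − 2/7)/2 = 5/14; weight (1/4)·(5/14) = 5/56.
If it is in locker 3 (prior 1/4): locker 4 is available but not opened, probability 5/7; weight (1/4)·(5/7) = 5/28.
If it is in locker 4 (prior 1/4): locker 4 holds the prize so is unavailable; the attendant chooses uniformly among the 2 others, probability 1/2; weight (1/4)·(1/2) = 1/8.
The weights sum to 11/28.
So P(the prize voucher in locker 3 | the attendant opened locker 1) = (5/28) / (11/28) = 5/11.

5/11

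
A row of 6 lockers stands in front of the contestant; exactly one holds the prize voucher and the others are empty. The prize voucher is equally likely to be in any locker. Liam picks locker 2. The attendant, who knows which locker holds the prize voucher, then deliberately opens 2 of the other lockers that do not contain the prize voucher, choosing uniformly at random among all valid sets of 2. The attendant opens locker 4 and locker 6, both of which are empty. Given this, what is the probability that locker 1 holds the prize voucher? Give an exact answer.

Condition on the true location of the prize voucher.
If it is in any of lockers 1, 3, and 5 (prior 1/6 each): the attendant has 6 equally likely choices, so probability 1/6; weight (1/6)·(1/6) = 1/36 each.
If it is in locker 2 (prior 1/6): the attendant has 10 equally likely choices, so probability 1/10; weight (1/6)·(1/10) = 1/60.
If it is in either of lockers 4 and 6 (prior 1/6 each): that locker was opened and seen not to hold the prize — ruled out; weight (1/6)·0 = 0 each.
The weights sum to 1/10.
So P(the prize voucher in locker 1 | the attendant opened locker 4 and locker 6) = (1/36) / (1/10) = 5/18.

5/18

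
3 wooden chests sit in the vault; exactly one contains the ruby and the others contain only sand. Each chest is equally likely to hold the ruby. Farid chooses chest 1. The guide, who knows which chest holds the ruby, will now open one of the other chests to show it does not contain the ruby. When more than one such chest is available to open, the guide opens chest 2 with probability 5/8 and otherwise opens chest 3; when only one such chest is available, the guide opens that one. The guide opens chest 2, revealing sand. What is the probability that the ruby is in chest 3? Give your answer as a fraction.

Apply Bayes' rule, conditioning on where the ruby actually is.
If it is in chest 1 (prior 1/3): chest 2 is available, opened with probability 5/8; weight (1/3)·(5/8) = 5/24.
If it is in chest 2 (prior 1/3): the guide opened chest 2, so this case is ruled out; weight (1/3)·0 = 0.
If it is in chest 3 (prior 1/3): only chest 2 is available, probability 1; weight (1/3)·1 = 1/3.
The weights sum to 13/24.
So P(the ruby in chest 3 | the guide opened chest 2) = (1/3) / (13/24) = 8/13.

8/13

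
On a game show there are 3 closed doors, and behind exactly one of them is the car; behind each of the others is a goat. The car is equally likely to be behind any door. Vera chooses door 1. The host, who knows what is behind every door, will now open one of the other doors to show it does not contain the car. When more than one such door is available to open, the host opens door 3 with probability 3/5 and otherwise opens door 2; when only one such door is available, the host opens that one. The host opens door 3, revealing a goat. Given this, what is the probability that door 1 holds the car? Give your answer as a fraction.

Apply Bayes' rule, conditioning on where the car actually is.
If it is behind door 1 (prior 1/3): door 3 is available, opened with probability 3/5; weight (1/3)·(3/5) = 1/5.
If it is behind door 2 (prior 1/3): only door 3 is available, probability 1; weight (1/3)·1 = 1/3.
If it is behind door 3 (prior 1/3): the host opened door 3, so this case is ruled out; weight (1/3)·0 = 0.
The weights sum to 8/15.
So P(the car behind door 1 | the host opened door 3) = (1/5) / (8/15) = 3/8.

3/8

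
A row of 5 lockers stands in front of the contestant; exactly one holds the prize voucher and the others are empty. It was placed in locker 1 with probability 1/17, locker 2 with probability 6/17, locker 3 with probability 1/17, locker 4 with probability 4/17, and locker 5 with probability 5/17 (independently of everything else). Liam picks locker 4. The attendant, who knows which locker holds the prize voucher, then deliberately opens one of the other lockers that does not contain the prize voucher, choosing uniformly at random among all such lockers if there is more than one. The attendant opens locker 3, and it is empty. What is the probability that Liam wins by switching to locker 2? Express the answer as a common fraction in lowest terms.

2/5

Consider each possible location of the prize voucher in turn.
If it is in locker 1 (prior 1/17): the attendant has 3 equally likely choices, so probability 1/3; weight (1/17)·(1/3) = 1/51.
If it is in locker 2 (prior 6/17): the attendant has 3 equally likely choices, so probability 1/3; weight (6/17)·(1/3) = 2/17.
If it is in locker 3 (prior 1/17): the attendant opened locker 3, so this case is ruled out; weight (1/17)·0 = 0.
If it is in locker 4 (prior 4/17): the attendant has 4 equally likely choices, so probability 1/4; weight (4/17)·(1/4) = 1/17.
If it is in locker 5 (prior 5/17): the attendant has 3 equally likely choices, so probability 1/3; weight (5/17)·(1/3) = 5/51.
The weights sum to 5/17.
So P(the prize voucher in locker 2 | the attendant opened locker 3) = (2/17) / (5/17) = 2/5.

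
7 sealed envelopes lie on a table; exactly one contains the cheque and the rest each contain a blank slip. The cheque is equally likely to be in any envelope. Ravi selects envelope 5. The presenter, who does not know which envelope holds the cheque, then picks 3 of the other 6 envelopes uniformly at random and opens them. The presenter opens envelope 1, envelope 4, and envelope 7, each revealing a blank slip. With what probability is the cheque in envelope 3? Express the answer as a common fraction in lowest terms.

Apply Bayes' rule, conditioning on where the cheque actually is.
If it is in any of envelopes 1, 4, and 7 (prior 1/7 each): that envelope was opened and seen not to hold the prize — ruled out; weight (1/7)·0 = 0 each.
If it is in any of envelopes 2, 3, 5, and 6 (prior 1/7 each): the presenter picks exactly this set with probability 1/20 regardless, and none is the prize; weight (1/7)·(1/20) = 1/140 each.
The weights sum to 1/35.
So P(the cheque in envelope 3 | the presenter opened envelope 1, envelope 4, and envelope 7) = (1/140) / (1/35) = 1/4.

1/4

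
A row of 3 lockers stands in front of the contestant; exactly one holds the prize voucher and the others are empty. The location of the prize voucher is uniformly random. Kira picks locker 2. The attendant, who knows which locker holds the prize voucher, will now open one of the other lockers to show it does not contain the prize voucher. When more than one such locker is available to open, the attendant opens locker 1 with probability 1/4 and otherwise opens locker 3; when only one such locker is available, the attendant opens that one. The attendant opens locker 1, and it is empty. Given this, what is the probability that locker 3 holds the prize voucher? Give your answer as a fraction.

Apply Bayes' rule, conditioning on where the prize voucher actually is.
If it is in locker 1 (prior 1/3): the attendant opened locker 1, so this case is ruled out; weight (1/3)·0 = 0.
If it is in locker 2 (prior 1/3): locker 1 is available, opened with probability 1/4; weight (1/3)·(1/4) = 1/12.
If it is in locker 3 (prior 1/3): only locker 1 is available, probability 1; weight (1/3)·1 = 1/3.
The weights sum to 5/12.
So P(the prize voucher in locker 3 | the attendant opened locker 1) = (1/3) / (5/12) = 4/5.

4/5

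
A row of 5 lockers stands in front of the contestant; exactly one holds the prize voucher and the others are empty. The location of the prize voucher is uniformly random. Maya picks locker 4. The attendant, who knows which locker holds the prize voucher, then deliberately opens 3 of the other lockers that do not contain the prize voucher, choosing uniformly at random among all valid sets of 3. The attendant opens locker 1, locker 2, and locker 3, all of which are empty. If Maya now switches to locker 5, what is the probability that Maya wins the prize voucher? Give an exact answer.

4/5

Condition on the true location of the prize voucher.
If it is in any of lockers 1, 2, and 3 (prior 1/5 each): that locker was opened and seen not to hold the prize — ruled out; weight (1/5)·0 = 0 each.
If it is in locker 4 (prior 1/5): the attendant has 4 equally likely choices, so probability 1/4; weight (1/5)·(1/4) = 1/20.
If it is in locker 5 (prior 1/5): the attendant has no choice, probability 1; weight (1/5)·1 = 1/5.
The weights sum to 1/4.
So P(the prize voucher in locker 5 | the attendant opened locker 1, locker 2, and locker 3) = (1/5) / (1/4) = 4/5.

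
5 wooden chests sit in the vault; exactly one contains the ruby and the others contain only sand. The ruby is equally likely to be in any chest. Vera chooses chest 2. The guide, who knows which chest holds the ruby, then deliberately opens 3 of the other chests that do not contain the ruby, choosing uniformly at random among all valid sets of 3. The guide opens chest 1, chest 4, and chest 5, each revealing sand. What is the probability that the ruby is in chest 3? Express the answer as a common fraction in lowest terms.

4/5

Consider each possible location of the ruby in turn.
If it is in any of chests 1, 4, and 5 (prior 1/5 each): that chest was opened and seen not to hold the prize — ruled out; weight (1/5)·0 = 0 each.
If it is in chest 2 (prior 1/5): the guide has 4 equally likely choices, so probability 1/4; weight (1/5)·(1/4) = 1/20.
If it is in chest 3 (prior 1/5): the guide has no choice, probability 1; weight (1/5)·1 = 1/5.
The weights sum to 1/4.
So P(the ruby in chest 3 | the guide opened chest 1, chest 4, and chest 5) = (1/5) / (1/4) = 4/5.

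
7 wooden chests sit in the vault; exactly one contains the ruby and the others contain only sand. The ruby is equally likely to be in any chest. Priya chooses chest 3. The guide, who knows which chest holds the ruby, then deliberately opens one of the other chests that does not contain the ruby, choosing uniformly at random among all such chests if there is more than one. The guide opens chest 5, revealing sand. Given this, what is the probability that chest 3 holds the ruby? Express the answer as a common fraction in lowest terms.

1/7

Condition on the true location of the ruby.
If it is in any of chests 1, 2, 4, 6, and 7 (prior 1/7 each): the guide has 5 equally likely choices, so probability 1/5; weight (1/7)·(1/5) = 1/35 each.
If it is in chest 3 (prior 1/7): the guide has 6 equally likely choices, so probability 1/6; weight (1/7)·(1/6) = 1/42.
If it is in chest 5 (prior 1/7): the guide opened chest 5, so this case is ruled out; weight (1/7)·0 = 0.
The weights sum to 1/6.
So P(the ruby in chest 3 | the guide opened chest 5) = (1/42) / (1/6) = 1/7.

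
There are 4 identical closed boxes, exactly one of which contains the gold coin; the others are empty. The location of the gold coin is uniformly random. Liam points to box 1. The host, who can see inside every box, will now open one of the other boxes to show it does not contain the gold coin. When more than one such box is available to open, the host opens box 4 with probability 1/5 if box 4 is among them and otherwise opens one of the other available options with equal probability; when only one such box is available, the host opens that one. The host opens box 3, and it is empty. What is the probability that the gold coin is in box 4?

Apply Bayes' rule, conditioning on where the gold coin actually is.
If it is in box 1 (prior 1/4): box 4 is available but not opened; box 3 gets probability (1 − 1/5)/2 = 2/5; weight (1/4)·(2/5) = 1/10.
If it is in box 2 (prior 1/4): box 4 is available but not opened, probability 4/5; weight (1/4)·(4/5) = 1/5.
If it is in box 3 (prior 1/4): the host opened box 3, so this case is ruled out; weight (1/4)·0 = 0.
If it is in box 4 (prior 1/4): box 4 holds the prize so is unavailable; the host chooses uniformly among the 2 others, probability 1/2; weight (1/4)·(1/2) = 1/8.
The weights sum to 17/40.
So P(the gold coin in box 4 | the host opened box 3) = (1/8) / (17/40) = 5/17.

5/17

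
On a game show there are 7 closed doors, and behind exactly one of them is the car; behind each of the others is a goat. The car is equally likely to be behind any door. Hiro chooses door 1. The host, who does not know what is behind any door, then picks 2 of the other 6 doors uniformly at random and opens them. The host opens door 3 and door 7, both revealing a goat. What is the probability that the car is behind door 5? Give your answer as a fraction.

Because the host chose which doors to open without knowing where the car is, the choice is independent of the prize location. Learning that none of the 2 opened doors holds the car simply rules out those 2 locations and leaves the remaining 5 doors still equally likely by symmetry.
So P(the car behind door 5) = 1/5.

1/5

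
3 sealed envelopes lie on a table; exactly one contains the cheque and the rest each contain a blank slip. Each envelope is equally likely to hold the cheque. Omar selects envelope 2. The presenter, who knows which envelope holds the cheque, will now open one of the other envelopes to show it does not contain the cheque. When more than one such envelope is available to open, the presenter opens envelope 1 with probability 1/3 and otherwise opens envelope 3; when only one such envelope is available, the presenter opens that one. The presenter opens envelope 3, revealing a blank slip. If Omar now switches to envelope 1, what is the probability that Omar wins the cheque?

3/5

Consider each possible location of the cheque in turn.
If it is in envelope 1 (prior 1/3): only envelope 3 is available, probability 1; weight (1/3)·1 = 1/3.
If it is in envelope 2 (prior 1/3): envelope 1 is available but not opened, probability 2/3; weight (1/3)·(2/3) = 2/9.
If it is in envelope 3 (prior 1/3): the presenter opened envelope 3, so this case is ruled out; weight (1/3)·0 = 0.
The weights sum to 5/9.
So P(the cheque in envelope 1 | the presenter opened envelope 3) = (1/3) / (5/9) = 3/5.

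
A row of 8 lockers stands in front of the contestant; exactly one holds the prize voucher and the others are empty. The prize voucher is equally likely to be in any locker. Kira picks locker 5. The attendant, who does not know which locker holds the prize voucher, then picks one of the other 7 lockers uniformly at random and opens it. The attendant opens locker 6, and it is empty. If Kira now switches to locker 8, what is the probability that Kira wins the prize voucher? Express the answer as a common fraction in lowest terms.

Apply Bayes' rule, conditioning on where the prize voucher actually is.
If it is in any of lockers 1, 2, 3, 4, 5, 7, and 8 (prior 1/8 each): the attendant picks locker 6 with probability 1/7 regardless, and it is not the prize; weight (1/8)·(1/7) = 1/56 each.
If it is in locker 6 (prior 1/8): the attendant opened locker 6, so this case is ruled out; weight (1/8)·0 = 0.
The weights sum to 1/8.
So P(the prize voucher in locker 8 | the attendant opened locker 6) = (1/56) / (1/8) = 1/7.

1/7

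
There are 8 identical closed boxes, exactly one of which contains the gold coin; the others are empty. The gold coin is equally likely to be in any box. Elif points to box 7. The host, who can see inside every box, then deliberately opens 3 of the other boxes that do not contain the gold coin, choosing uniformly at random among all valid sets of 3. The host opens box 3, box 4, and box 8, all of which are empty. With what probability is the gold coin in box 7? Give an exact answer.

Consider each possible location of the gold coin in turn.
If it is in any of boxes 1, 2, 5, and 6 (prior 1/8 each): the host has 20 equally likely choices, so probability 1/20; weight (1/8)·(1/20) = 1/160 each.
If it is in any of boxes 3, 4, and 8 (prior 1/8 each): that box was opened and seen not to hold the prize — ruled out; weight (1/8)·0 = 0 each.
If it is in box 7 (prior 1/8): the host has 35 equally likely choices, so probability 1/35; weight (1/8)·(1/35) = 1/280.
The weights sum to 1/35.
So P(the gold coin in box 7 | the host opened box 3, box 4, and box 8) = (1/280) / (1/35) = 1/8.

1/8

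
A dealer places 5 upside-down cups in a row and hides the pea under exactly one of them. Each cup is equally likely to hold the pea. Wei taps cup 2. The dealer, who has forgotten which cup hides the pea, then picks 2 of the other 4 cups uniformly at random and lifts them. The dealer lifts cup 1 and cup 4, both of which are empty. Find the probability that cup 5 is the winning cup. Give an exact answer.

1/3

Apply Bayes' rule, conditioning on where the pea actually is.
If it is under either of cups 1 and 4 (prior 1/5 each): that cup was opened and seen not to hold the prize — ruled out; weight (1/5)·0 = 0 each.
If it is under any of cups 2, 3, and 5 (prior 1/5 each): the dealer picks exactly this set with probability 1/6 regardless, and none is the prize; weight (1/5)·(1/6) = 1/30 each.
The weights sum to 1/10.
So P(the pea under cup 5 | the dealer opened cup 1 and cup 4) = (1/30) / (1/10) = 1/3.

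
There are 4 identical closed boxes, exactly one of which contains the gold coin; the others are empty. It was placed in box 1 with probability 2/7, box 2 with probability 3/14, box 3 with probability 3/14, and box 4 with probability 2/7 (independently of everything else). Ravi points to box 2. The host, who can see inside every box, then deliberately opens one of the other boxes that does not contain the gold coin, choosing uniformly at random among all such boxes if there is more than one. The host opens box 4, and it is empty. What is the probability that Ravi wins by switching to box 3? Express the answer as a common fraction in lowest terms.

1/3

Apply Bayes' rule, conditioning on where the gold coin actually is.
If it is in box 1 (prior 2/7): the host has 2 equally likely choices, so probability 1/2; weight (2/7)·(1/2) = 1/7.
If it is in box 2 (prior 3/14): the host has 3 equally likely choices, so probability 1/3; weight (3/14)·(1/3) = 1/14.
If it is in box 3 (prior 3/14): the host has 2 equally likely choices, so probability 1/2; weight (3/14)·(1/2) = 3/28.
If it is in box 4 (prior 2/7): the host opened box 4, so this case is ruled out; weight (2/7)·0 = 0.
The weights sum to 9/28.
So P(the gold coin in box 3 | the host opened box 4) = (3/28) / (9/28) = 1/3.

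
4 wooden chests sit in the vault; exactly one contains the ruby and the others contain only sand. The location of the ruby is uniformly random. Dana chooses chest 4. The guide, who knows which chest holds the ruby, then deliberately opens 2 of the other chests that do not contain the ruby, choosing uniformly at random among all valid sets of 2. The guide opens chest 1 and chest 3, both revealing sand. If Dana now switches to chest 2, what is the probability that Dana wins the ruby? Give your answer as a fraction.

Apply Bayes' rule, conditioning on where the ruby actually is.
If it is in either of chests 1 and 3 (prior 1/4 each): that chest was opened and seen not to hold the prize — ruled out; weight (1/4)·0 = 0 each.
If it is in chest 2 (prior 1/4): the guide has no choice, probability 1; weight (1/4)·1 = 1/4.
If it is in chest 4 (prior 1/4): the guide has 3 equally likely choices, so probability 1/3; weight (1/4)·(1/3) = 1/12.
The weights sum to 1/3.
So P(the ruby in chest 2 | the guide opened chest 1 and chest 3) = (1/4) / (1/3) = 3/4.

3/4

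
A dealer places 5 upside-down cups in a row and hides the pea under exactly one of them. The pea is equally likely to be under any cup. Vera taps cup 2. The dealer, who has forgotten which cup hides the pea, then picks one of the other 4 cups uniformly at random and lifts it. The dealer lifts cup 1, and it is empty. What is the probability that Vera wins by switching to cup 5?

Consider each possible location of the pea in turn.
If it is under cup 1 (prior 1/5): the dealer opened cup 1, so this case is ruled out; weight (1/5)·0 = 0.
If it is under any of cups 2, 3, 4, and 5 (prior 1/5 each): the dealer picks cup 1 with probability 1/4 regardless, and it is not the prize; weight (1/5)·(1/4) = 1/20 each.
The weights sum to 1/5.
So P(the pea under cup 5 | the dealer opened cup 1) = (1/20) / (1/5) = 1/4.

1/4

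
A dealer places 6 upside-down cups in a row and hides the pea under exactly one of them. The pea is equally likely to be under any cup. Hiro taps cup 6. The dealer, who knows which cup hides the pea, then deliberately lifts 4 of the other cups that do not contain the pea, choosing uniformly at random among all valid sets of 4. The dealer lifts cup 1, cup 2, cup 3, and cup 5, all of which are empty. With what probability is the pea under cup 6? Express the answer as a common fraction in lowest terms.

1/6

Condition on the true location of the pea.
If it is under any of cups 1, 2, 3, and 5 (prior 1/6 each): that cup was opened and seen not to hold the prize — ruled out; weight (1/6)·0 = 0 each.
If it is under cup 4 (prior 1/6): the dealer has no choice, probability 1; weight (1/6)·1 = 1/6.
If it is under cup 6 (prior 1/6): the dealer has 5 equally likely choices, so probability 1/5; weight (1/6)·(1/5) = 1/30.
The weights sum to 1/5.
So P(the pea under cup 6 | the dealer opened cup 1, cup 2, cup 3, and cup 5) = (1/30) / (1/5) = 1/6.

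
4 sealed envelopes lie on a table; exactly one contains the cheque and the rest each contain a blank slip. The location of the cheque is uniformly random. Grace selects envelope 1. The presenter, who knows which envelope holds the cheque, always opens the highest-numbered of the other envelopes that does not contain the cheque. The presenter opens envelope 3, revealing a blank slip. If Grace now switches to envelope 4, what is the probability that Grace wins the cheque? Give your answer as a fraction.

Consider each possible location of the cheque in turn.
If it is in either of envelopes 1 and 2 (prior 1/4 each): the presenter would have opened envelope 4 instead, probability 0; weight (1/4)·0 = 0 each.
If it is in envelope 3 (prior 1/4): the presenter opened envelope 3, so this case is ruled out; weight (1/4)·0 = 0.
If it is in envelope 4 (prior 1/4): envelope 3 is the highest-numbered option available, probability 1; weight (1/4)·1 = 1/4.
The weights sum to 1/4.
So P(the cheque in envelope 4 | the presenter opened envelope 3) = (1/4) / (1/4) = 1.

1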